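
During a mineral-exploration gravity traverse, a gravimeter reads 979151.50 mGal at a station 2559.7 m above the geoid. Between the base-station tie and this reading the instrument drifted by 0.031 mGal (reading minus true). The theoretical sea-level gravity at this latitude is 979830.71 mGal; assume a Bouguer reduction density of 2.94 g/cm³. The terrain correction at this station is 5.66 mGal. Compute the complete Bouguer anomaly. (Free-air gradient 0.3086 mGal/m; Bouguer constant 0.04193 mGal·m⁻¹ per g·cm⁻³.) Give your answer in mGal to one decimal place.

-199.2

Drift-corrected reading = 979151.50 − (0.031) = 979151.469 mGal
Free-air correction = 0.3086 × 2559.7 = 789.92 mGal
Free-air anomaly = 979151.469 − 979830.71 + (789.92) = 110.679 mGal
Bouguer slab correction = 0.04193 × 2.94 × 2559.7 = 315.54 mGal
Simple Bouguer anomaly = 110.679 − (315.54) = -204.861 mGal
Complete Bouguer anomaly = -204.861 + 5.66 = -199.201 mGal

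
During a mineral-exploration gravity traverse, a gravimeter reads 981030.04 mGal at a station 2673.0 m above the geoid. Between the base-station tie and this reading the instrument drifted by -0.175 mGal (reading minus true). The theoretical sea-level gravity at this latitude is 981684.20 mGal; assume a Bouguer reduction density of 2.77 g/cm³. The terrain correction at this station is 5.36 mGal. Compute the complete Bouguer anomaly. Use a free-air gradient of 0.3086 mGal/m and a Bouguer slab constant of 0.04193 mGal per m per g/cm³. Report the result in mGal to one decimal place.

-134.2

Drift-corrected reading = 981030.04 − (-0.175) = 981030.215 mGal
Free-air correction = 0.3086 × 2673.0 = 824.89 mGal
Free-air anomaly = 981030.215 − 981684.20 + (824.89) = 170.905 mGal
Bouguer slab correction = 0.04193 × 2.77 × 2673.0 = 310.46 mGal
Simple Bouguer anomaly = 170.905 − (310.46) = -139.555 mGal
Complete Bouguer anomaly = -139.555 + 5.36 = -134.195 mGal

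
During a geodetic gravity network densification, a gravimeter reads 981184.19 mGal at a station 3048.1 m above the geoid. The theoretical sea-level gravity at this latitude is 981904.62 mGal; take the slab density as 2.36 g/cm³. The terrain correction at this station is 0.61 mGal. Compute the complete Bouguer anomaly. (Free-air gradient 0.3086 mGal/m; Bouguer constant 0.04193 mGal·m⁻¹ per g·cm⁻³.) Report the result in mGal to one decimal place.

-80.8

Free-air correction = 0.3086 × 3048.1 = 940.64 mGal
Free-air anomaly = 981184.19 − 981904.62 + (940.64) = 220.21 mGal
Bouguer slab correction = 0.04193 × 2.36 × 3048.1 = 301.62 mGal
Simple Bouguer anomaly = 220.21 − (301.62) = -81.41 mGal
Complete Bouguer anomaly = -81.41 + 0.61 = -80.80 mGal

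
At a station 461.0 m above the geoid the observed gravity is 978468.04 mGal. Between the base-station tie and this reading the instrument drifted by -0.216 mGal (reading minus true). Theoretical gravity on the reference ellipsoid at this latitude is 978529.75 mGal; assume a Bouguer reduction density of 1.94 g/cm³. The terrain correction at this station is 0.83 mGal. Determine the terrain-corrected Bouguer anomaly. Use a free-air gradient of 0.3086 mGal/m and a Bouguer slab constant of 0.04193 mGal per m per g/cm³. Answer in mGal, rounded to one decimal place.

Drift-corrected reading = 978468.04 − (-0.216) = 978468.256 mGal
Free-air correction = 0.3086 × 461.0 = 142.26 mGal
Free-air anomaly = 978468.256 − 978529.75 + (142.26) = 80.766 mGal
Bouguer slab correction = 0.04193 × 1.94 × 461.0 = 37.50 mGal
Simple Bouguer anomaly = 80.766 − (37.50) = 43.266 mGal
Complete Bouguer anomaly = 43.266 + 0.83 = 44.096 mGal

44.1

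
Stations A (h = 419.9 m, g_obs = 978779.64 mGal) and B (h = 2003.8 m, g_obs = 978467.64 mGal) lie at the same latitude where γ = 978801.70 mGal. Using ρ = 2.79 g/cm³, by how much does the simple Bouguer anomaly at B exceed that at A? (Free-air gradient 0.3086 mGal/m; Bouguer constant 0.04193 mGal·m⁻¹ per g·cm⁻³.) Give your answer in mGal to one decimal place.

-8.5

Δg_SB(A) = 978779.64 − 978801.70 + 0.3086×419.9 − 0.04193×2.79×419.9 = 58.40 mGal
Δg_SB(B) = 978467.64 − 978801.70 + 0.3086×2003.8 − 0.04193×2.79×2003.8 = 49.90 mGal
Difference = 49.90 − (58.40) = -8.50 mGal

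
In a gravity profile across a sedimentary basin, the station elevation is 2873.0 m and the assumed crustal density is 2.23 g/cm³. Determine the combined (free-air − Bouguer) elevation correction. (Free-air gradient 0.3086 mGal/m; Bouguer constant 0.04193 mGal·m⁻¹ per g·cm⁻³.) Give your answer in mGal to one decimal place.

Combined gradient = 0.3086 − 0.04193 × 2.23 = 0.2150961 mGal/m
Combined elevation correction = 0.2150961 × 2873.0 = 618.0 mGal

618.0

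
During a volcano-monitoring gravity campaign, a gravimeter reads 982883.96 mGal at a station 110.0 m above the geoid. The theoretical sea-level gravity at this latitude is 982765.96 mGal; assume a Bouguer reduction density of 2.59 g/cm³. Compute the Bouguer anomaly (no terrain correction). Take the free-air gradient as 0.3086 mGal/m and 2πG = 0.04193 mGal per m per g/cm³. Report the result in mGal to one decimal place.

140.0

Free-air correction = 0.3086 × 110.0 = 33.95 mGal
Free-air anomaly = 982883.96 − 982765.96 + (33.95) = 151.95 mGal
Bouguer slab correction = 0.04193 × 2.59 × 110.0 = 11.95 mGal
Simple Bouguer anomaly = 151.95 − (11.95) = 140.00 mGal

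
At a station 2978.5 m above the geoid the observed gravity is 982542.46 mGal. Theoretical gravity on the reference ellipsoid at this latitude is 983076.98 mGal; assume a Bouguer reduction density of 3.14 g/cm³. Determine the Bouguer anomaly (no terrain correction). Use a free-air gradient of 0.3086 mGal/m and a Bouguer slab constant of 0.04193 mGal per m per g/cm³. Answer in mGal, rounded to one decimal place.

Free-air correction = 0.3086 × 2978.5 = 919.17 mGal
Free-air anomaly = 982542.46 − 983076.98 + (919.17) = 384.65 mGal
Bouguer slab correction = 0.04193 × 3.14 × 2978.5 = 392.15 mGal
Simple Bouguer anomaly = 384.65 − (392.15) = -7.50 mGal

-7.5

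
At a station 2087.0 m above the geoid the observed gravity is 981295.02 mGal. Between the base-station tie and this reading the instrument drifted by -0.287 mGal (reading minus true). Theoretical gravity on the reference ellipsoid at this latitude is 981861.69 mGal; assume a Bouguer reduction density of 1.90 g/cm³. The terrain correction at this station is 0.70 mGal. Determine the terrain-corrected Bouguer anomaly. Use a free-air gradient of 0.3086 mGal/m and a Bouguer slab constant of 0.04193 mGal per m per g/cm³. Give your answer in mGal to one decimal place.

Drift-corrected reading = 981295.02 − (-0.287) = 981295.307 mGal
Free-air correction = 0.3086 × 2087.0 = 644.05 mGal
Free-air anomaly = 981295.307 − 981861.69 + (644.05) = 77.667 mGal
Bouguer slab correction = 0.04193 × 1.90 × 2087.0 = 166.27 mGal
Simple Bouguer anomaly = 77.667 − (166.27) = -88.603 mGal
Complete Bouguer anomaly = -88.603 + 0.70 = -87.903 mGal

-87.9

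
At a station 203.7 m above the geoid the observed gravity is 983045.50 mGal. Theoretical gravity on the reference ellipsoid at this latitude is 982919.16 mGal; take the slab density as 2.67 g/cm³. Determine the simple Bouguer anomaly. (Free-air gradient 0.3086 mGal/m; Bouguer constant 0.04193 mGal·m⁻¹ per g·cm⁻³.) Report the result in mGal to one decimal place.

Free-air correction = 0.3086 × 203.7 = 62.86 mGal
Free-air anomaly = 983045.50 − 982919.16 + (62.86) = 189.20 mGal
Bouguer slab correction = 0.04193 × 2.67 × 203.7 = 22.80 mGal
Simple Bouguer anomaly = 189.20 − (22.80) = 166.40 mGal

166.4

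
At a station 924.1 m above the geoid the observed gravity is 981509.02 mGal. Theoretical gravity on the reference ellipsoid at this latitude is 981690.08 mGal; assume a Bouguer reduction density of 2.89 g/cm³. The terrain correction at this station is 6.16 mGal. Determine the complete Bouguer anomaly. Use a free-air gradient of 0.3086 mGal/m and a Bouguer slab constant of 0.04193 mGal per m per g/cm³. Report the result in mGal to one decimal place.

Free-air correction = 0.3086 × 924.1 = 285.18 mGal
Free-air anomaly = 981509.02 − 981690.08 + (285.18) = 104.12 mGal
Bouguer slab correction = 0.04193 × 2.89 × 924.1 = 111.98 mGal
Simple Bouguer anomaly = 104.12 − (111.98) = -7.86 mGal
Complete Bouguer anomaly = -7.86 + 6.16 = -1.70 mGal

-1.7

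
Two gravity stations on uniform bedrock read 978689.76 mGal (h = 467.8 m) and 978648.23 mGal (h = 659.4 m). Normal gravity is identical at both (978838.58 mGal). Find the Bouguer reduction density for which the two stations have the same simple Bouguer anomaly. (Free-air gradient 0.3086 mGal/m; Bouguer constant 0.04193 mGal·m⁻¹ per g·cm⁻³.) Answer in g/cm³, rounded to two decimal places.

Δg_obs = 978648.23 − 978689.76 = -41.53 mGal over Δh = 659.4 − 467.8 = 191.6 m
Equal Bouguer anomalies ⇒ Δg_obs + (0.3086 − 0.04193ρ)·Δh = 0
0.3086 − 0.04193ρ = −Δg_obs/Δh = 0.21675
ρ = (0.3086 − 0.21675) / 0.04193 = 2.19 g/cm³

2.19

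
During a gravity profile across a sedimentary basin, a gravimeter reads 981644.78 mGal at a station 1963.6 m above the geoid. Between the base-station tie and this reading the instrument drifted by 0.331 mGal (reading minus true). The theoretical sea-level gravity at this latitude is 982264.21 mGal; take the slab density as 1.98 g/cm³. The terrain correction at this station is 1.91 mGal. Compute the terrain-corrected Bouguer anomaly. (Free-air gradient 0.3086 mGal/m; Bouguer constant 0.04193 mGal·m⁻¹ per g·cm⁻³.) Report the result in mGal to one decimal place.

-174.9

Drift-corrected reading = 981644.78 − (0.331) = 981644.449 mGal
Free-air correction = 0.3086 × 1963.6 = 605.97 mGal
Free-air anomaly = 981644.449 − 982264.21 + (605.97) = -13.791 mGal
Bouguer slab correction = 0.04193 × 1.98 × 1963.6 = 163.02 mGal
Simple Bouguer anomaly = -13.791 − (163.02) = -176.811 mGal
Complete Bouguer anomaly = -176.811 + 1.91 = -174.901 mGal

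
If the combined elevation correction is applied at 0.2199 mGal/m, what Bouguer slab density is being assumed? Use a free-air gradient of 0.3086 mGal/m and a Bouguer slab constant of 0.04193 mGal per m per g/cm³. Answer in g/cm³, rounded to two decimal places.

2.12

0.2199 = 0.3086 − 0.04193 × ρ
ρ = (0.3086 − 0.2199) / 0.04193 = 2.12 g/cm³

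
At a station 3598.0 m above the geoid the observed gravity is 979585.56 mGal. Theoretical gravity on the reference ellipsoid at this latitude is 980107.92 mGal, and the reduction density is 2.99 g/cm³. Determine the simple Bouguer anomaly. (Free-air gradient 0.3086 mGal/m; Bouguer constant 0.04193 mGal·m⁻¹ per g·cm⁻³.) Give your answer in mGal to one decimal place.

Free-air correction = 0.3086 × 3598.0 = 1110.34 mGal
Free-air anomaly = 979585.56 − 980107.92 + (1110.34) = 587.98 mGal
Bouguer slab correction = 0.04193 × 2.99 × 3598.0 = 451.08 mGal
Simple Bouguer anomaly = 587.98 − (451.08) = 136.90 mGal

136.9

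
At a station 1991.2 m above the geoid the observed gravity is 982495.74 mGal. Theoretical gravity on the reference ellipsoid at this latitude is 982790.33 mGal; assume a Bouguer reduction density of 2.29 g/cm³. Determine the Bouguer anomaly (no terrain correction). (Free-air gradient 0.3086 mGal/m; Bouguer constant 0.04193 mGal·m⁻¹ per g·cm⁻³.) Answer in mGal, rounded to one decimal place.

128.7

Free-air correction = 0.3086 × 1991.2 = 614.48 mGal
Free-air anomaly = 982495.74 − 982790.33 + (614.48) = 319.89 mGal
Bouguer slab correction = 0.04193 × 2.29 × 1991.2 = 191.19 mGal
Simple Bouguer anomaly = 319.89 − (191.19) = 128.70 mGal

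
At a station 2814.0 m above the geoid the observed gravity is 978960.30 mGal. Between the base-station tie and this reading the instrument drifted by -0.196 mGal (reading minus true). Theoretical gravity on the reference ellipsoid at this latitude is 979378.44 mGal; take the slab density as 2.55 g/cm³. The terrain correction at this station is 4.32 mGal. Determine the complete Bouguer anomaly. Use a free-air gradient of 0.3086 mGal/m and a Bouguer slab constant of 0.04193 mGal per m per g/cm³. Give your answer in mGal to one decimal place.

Drift-corrected reading = 978960.30 − (-0.196) = 978960.496 mGal
Free-air correction = 0.3086 × 2814.0 = 868.40 mGal
Free-air anomaly = 978960.496 − 979378.44 + (868.40) = 450.456 mGal
Bouguer slab correction = 0.04193 × 2.55 × 2814.0 = 300.88 mGal
Simple Bouguer anomaly = 450.456 − (300.88) = 149.576 mGal
Complete Bouguer anomaly = 149.576 + 4.32 = 153.896 mGal

153.9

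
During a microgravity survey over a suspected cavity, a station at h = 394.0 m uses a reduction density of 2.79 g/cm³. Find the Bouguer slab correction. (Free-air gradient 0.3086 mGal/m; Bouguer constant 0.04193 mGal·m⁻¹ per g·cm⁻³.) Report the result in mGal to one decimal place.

46.1

Bouguer slab correction = 0.04193 × 2.79 × 394.0 = 46.1 mGal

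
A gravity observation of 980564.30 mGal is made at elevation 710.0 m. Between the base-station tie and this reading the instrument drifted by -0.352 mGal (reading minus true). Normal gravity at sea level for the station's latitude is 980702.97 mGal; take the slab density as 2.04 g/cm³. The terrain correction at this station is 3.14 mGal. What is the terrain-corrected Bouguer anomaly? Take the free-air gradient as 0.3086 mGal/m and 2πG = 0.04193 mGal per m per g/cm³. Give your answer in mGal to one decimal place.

23.2

Drift-corrected reading = 980564.30 − (-0.352) = 980564.652 mGal
Free-air correction = 0.3086 × 710.0 = 219.11 mGal
Free-air anomaly = 980564.652 − 980702.97 + (219.11) = 80.792 mGal
Bouguer slab correction = 0.04193 × 2.04 × 710.0 = 60.73 mGal
Simple Bouguer anomaly = 80.792 − (60.73) = 20.062 mGal
Complete Bouguer anomaly = 20.062 + 3.14 = 23.202 mGal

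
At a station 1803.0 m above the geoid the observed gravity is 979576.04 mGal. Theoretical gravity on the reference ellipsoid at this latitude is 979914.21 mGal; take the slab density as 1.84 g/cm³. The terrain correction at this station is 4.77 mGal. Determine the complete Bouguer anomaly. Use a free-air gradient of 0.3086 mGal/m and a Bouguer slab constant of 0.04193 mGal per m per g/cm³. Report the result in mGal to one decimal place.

Free-air correction = 0.3086 × 1803.0 = 556.41 mGal
Free-air anomaly = 979576.04 − 979914.21 + (556.41) = 218.24 mGal
Bouguer slab correction = 0.04193 × 1.84 × 1803.0 = 139.10 mGal
Simple Bouguer anomaly = 218.24 − (139.10) = 79.14 mGal
Complete Bouguer anomaly = 79.14 + 4.77 = 83.91 mGal

83.9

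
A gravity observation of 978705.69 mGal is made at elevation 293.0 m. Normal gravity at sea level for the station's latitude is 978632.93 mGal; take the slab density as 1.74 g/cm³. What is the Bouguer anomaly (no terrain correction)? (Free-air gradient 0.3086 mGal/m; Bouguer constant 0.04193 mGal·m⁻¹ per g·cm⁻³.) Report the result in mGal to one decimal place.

141.8

Free-air correction = 0.3086 × 293.0 = 90.42 mGal
Free-air anomaly = 978705.69 − 978632.93 + (90.42) = 163.18 mGal
Bouguer slab correction = 0.04193 × 1.74 × 293.0 = 21.38 mGal
Simple Bouguer anomaly = 163.18 − (21.38) = 141.80 mGal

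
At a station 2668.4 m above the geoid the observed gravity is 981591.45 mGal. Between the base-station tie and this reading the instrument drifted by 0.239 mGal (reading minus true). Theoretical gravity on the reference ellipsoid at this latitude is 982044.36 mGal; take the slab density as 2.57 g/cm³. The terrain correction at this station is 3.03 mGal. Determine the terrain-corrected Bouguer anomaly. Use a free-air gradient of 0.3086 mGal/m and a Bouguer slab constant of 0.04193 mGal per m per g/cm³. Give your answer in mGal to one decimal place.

Drift-corrected reading = 981591.45 − (0.239) = 981591.211 mGal
Free-air correction = 0.3086 × 2668.4 = 823.47 mGal
Free-air anomaly = 981591.211 − 982044.36 + (823.47) = 370.321 mGal
Bouguer slab correction = 0.04193 × 2.57 × 2668.4 = 287.55 mGal
Simple Bouguer anomaly = 370.321 − (287.55) = 82.771 mGal
Complete Bouguer anomaly = 82.771 + 3.03 = 85.801 mGal

85.8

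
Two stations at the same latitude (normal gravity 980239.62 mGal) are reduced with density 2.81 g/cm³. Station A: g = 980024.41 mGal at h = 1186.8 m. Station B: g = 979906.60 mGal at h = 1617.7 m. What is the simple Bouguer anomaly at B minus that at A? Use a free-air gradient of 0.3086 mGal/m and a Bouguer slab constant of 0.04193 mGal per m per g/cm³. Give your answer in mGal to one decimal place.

-35.6

Δg_SB(A) = 980024.41 − 980239.62 + 0.3086×1186.8 − 0.04193×2.81×1186.8 = 11.20 mGal
Δg_SB(B) = 979906.60 − 980239.62 + 0.3086×1617.7 − 0.04193×2.81×1617.7 = -24.40 mGal
Difference = -24.40 − (11.20) = -35.60 mGal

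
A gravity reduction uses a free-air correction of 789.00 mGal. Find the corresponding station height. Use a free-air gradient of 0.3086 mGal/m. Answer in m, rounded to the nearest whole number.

h = 789.00 / 0.3086 = 2556.71 m

2557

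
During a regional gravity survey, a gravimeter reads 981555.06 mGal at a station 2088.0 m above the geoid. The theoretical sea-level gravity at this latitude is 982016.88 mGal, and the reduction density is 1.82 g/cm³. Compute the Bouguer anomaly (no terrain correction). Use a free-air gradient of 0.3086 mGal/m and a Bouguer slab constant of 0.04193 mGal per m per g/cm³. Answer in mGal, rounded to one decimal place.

Free-air correction = 0.3086 × 2088.0 = 644.36 mGal
Free-air anomaly = 981555.06 − 982016.88 + (644.36) = 182.54 mGal
Bouguer slab correction = 0.04193 × 1.82 × 2088.0 = 159.34 mGal
Simple Bouguer anomaly = 182.54 − (159.34) = 23.20 mGal

23.2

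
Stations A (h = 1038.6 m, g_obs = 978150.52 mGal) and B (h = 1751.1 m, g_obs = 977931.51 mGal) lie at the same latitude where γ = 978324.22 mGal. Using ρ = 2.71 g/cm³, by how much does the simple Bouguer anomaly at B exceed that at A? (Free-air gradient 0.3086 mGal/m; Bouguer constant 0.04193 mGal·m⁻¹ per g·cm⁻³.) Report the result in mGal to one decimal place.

-80.1

Δg_SB(A) = 978150.52 − 978324.22 + 0.3086×1038.6 − 0.04193×2.71×1038.6 = 28.80 mGal
Δg_SB(B) = 977931.51 − 978324.22 + 0.3086×1751.1 − 0.04193×2.71×1751.1 = -51.30 mGal
Difference = -51.30 − (28.80) = -80.10 mGal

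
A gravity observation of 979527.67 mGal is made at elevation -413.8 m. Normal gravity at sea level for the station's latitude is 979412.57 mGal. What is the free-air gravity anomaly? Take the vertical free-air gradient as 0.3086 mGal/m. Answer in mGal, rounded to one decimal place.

-12.6

Free-air correction = 0.3086 × -413.8 = -127.70 mGal
Free-air anomaly = 979527.67 − 979412.57 + (-127.70) = -12.60 mGal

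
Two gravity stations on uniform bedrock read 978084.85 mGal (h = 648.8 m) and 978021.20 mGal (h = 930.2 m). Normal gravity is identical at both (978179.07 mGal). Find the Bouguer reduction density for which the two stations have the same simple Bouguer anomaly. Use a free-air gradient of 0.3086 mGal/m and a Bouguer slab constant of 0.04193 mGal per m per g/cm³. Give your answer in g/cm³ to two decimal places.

Δg_obs = 978021.20 − 978084.85 = -63.65 mGal over Δh = 930.2 − 648.8 = 281.4 m
Equal Bouguer anomalies ⇒ Δg_obs + (0.3086 − 0.04193ρ)·Δh = 0
0.3086 − 0.04193ρ = −Δg_obs/Δh = 0.22619
ρ = (0.3086 − 0.22619) / 0.04193 = 1.97 g/cm³

1.97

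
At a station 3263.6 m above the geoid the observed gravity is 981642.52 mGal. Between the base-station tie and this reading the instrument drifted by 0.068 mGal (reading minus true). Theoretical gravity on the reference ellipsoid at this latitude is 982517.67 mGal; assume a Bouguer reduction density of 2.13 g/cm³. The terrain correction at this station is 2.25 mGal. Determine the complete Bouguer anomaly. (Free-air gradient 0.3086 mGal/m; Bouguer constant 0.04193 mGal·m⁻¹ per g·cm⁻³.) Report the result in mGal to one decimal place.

-157.3

Drift-corrected reading = 981642.52 − (0.068) = 981642.452 mGal
Free-air correction = 0.3086 × 3263.6 = 1007.15 mGal
Free-air anomaly = 981642.452 − 982517.67 + (1007.15) = 131.932 mGal
Bouguer slab correction = 0.04193 × 2.13 × 3263.6 = 291.48 mGal
Simple Bouguer anomaly = 131.932 − (291.48) = -159.548 mGal
Complete Bouguer anomaly = -159.548 + 2.25 = -157.298 mGal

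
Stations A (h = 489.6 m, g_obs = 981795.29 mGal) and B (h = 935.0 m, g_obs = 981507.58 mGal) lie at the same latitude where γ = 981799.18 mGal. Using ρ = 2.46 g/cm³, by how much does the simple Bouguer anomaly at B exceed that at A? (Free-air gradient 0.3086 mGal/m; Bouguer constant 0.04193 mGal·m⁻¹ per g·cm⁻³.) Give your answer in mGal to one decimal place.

Δg_SB(A) = 981795.29 − 981799.18 + 0.3086×489.6 − 0.04193×2.46×489.6 = 96.70 mGal
Δg_SB(B) = 981507.58 − 981799.18 + 0.3086×935.0 − 0.04193×2.46×935.0 = -99.50 mGal
Difference = -99.50 − (96.70) = -196.20 mGal

-196.2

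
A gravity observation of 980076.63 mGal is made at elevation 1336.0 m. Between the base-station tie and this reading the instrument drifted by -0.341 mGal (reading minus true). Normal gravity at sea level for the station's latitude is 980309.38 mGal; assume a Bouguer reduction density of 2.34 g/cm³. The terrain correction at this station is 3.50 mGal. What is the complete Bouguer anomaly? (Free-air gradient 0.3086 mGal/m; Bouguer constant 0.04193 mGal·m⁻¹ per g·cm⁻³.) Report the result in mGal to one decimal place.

Drift-corrected reading = 980076.63 − (-0.341) = 980076.971 mGal
Free-air correction = 0.3086 × 1336.0 = 412.29 mGal
Free-air anomaly = 980076.971 − 980309.38 + (412.29) = 179.881 mGal
Bouguer slab correction = 0.04193 × 2.34 × 1336.0 = 131.08 mGal
Simple Bouguer anomaly = 179.881 − (131.08) = 48.801 mGal
Complete Bouguer anomaly = 48.801 + 3.50 = 52.301 mGal

52.3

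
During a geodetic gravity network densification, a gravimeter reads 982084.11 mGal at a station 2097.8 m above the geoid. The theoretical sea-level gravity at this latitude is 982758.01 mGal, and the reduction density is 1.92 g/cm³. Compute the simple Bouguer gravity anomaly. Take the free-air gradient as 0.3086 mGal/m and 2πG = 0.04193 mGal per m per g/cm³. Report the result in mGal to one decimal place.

Free-air correction = 0.3086 × 2097.8 = 647.38 mGal
Free-air anomaly = 982084.11 − 982758.01 + (647.38) = -26.52 mGal
Bouguer slab correction = 0.04193 × 1.92 × 2097.8 = 168.88 mGal
Simple Bouguer anomaly = -26.52 − (168.88) = -195.40 mGal

-195.4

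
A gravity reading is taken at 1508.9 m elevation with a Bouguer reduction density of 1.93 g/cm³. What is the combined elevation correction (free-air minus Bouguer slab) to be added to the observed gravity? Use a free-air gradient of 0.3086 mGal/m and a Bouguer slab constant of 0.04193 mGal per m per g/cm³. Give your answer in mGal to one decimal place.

343.5

Combined gradient = 0.3086 − 0.04193 × 1.93 = 0.2276751 mGal/m
Combined elevation correction = 0.2276751 × 1508.9 = 343.5 mGal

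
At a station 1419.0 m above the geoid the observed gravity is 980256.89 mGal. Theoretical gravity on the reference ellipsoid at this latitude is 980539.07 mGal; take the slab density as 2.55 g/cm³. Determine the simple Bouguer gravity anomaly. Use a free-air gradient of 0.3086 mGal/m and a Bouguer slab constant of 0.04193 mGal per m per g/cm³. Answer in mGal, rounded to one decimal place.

Free-air correction = 0.3086 × 1419.0 = 437.90 mGal
Free-air anomaly = 980256.89 − 980539.07 + (437.90) = 155.72 mGal
Bouguer slab correction = 0.04193 × 2.55 × 1419.0 = 151.72 mGal
Simple Bouguer anomaly = 155.72 − (151.72) = 4.00 mGal

4.0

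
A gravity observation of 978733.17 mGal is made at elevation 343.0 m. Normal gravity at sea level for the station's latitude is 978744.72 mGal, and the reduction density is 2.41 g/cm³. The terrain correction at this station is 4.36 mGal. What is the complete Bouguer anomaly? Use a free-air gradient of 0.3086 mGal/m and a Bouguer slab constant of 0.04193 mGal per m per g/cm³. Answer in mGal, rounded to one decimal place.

Free-air correction = 0.3086 × 343.0 = 105.85 mGal
Free-air anomaly = 978733.17 − 978744.72 + (105.85) = 94.30 mGal
Bouguer slab correction = 0.04193 × 2.41 × 343.0 = 34.66 mGal
Simple Bouguer anomaly = 94.30 − (34.66) = 59.64 mGal
Complete Bouguer anomaly = 59.64 + 4.36 = 64.00 mGal

64.0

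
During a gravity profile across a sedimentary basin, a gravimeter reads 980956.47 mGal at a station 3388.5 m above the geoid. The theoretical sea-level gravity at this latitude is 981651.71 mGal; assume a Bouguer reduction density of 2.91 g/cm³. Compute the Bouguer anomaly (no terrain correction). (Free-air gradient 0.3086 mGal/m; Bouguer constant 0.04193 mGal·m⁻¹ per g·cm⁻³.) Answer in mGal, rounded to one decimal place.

Free-air correction = 0.3086 × 3388.5 = 1045.69 mGal
Free-air anomaly = 980956.47 − 981651.71 + (1045.69) = 350.45 mGal
Bouguer slab correction = 0.04193 × 2.91 × 3388.5 = 413.45 mGal
Simple Bouguer anomaly = 350.45 − (413.45) = -63.00 mGal

-63.0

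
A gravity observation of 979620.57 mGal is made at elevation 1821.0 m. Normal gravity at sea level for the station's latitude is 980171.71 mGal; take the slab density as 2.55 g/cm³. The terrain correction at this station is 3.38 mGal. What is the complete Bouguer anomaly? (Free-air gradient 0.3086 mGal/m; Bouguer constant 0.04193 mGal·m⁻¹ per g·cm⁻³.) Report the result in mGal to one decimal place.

Free-air correction = 0.3086 × 1821.0 = 561.96 mGal
Free-air anomaly = 979620.57 − 980171.71 + (561.96) = 10.82 mGal
Bouguer slab correction = 0.04193 × 2.55 × 1821.0 = 194.70 mGal
Simple Bouguer anomaly = 10.82 − (194.70) = -183.88 mGal
Complete Bouguer anomaly = -183.88 + 3.38 = -180.50 mGal

-180.5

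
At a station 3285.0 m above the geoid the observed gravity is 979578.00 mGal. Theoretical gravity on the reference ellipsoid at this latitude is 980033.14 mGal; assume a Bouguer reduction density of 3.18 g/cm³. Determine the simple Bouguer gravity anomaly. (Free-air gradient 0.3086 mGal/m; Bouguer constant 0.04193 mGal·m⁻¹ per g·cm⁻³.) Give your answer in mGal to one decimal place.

120.6

Free-air correction = 0.3086 × 3285.0 = 1013.75 mGal
Free-air anomaly = 979578.00 − 980033.14 + (1013.75) = 558.61 mGal
Bouguer slab correction = 0.04193 × 3.18 × 3285.0 = 438.01 mGal
Simple Bouguer anomaly = 558.61 − (438.01) = 120.60 mGal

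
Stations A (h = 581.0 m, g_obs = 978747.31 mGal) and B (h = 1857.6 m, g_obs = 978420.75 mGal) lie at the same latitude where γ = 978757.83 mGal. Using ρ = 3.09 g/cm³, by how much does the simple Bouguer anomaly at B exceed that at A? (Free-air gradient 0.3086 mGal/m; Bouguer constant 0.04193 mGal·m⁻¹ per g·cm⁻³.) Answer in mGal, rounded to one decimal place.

Δg_SB(A) = 978747.31 − 978757.83 + 0.3086×581.0 − 0.04193×3.09×581.0 = 93.50 mGal
Δg_SB(B) = 978420.75 − 978757.83 + 0.3086×1857.6 − 0.04193×3.09×1857.6 = -4.50 mGal
Difference = -4.50 − (93.50) = -98.00 mGal

-98.0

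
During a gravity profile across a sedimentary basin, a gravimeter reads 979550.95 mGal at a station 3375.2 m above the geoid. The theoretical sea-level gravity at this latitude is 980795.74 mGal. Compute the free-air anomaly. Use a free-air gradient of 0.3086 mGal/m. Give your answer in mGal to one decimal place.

Free-air correction = 0.3086 × 3375.2 = 1041.59 mGal
Free-air anomaly = 979550.95 − 980795.74 + (1041.59) = -203.20 mGal

-203.2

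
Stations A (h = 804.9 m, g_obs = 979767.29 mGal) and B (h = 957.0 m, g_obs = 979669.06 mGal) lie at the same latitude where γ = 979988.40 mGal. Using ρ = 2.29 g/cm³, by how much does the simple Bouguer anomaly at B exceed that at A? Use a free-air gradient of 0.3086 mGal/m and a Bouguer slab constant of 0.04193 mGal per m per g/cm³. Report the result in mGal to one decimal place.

Δg_SB(A) = 979767.29 − 979988.40 + 0.3086×804.9 − 0.04193×2.29×804.9 = -50.00 mGal
Δg_SB(B) = 979669.06 − 979988.40 + 0.3086×957.0 − 0.04193×2.29×957.0 = -115.90 mGal
Difference = -115.90 − (-50.00) = -65.90 mGal

-65.9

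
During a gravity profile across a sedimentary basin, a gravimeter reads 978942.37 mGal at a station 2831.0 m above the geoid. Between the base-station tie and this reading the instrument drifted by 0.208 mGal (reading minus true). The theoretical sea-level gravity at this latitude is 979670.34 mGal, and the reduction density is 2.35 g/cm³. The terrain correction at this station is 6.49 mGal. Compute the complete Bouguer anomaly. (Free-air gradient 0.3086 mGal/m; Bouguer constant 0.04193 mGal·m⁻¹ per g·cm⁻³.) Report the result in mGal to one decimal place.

-127.0

Drift-corrected reading = 978942.37 − (0.208) = 978942.162 mGal
Free-air correction = 0.3086 × 2831.0 = 873.65 mGal
Free-air anomaly = 978942.162 − 979670.34 + (873.65) = 145.472 mGal
Bouguer slab correction = 0.04193 × 2.35 × 2831.0 = 278.95 mGal
Simple Bouguer anomaly = 145.472 − (278.95) = -133.478 mGal
Complete Bouguer anomaly = -133.478 + 6.49 = -126.988 mGal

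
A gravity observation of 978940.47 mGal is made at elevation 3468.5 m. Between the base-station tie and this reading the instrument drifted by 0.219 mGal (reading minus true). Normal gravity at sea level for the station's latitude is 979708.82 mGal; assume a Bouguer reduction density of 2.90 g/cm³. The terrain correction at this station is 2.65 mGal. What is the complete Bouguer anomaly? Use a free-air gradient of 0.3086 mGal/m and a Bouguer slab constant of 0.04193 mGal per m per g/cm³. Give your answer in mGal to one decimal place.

-117.3

Drift-corrected reading = 978940.47 − (0.219) = 978940.251 mGal
Free-air correction = 0.3086 × 3468.5 = 1070.38 mGal
Free-air anomaly = 978940.251 − 979708.82 + (1070.38) = 301.811 mGal
Bouguer slab correction = 0.04193 × 2.90 × 3468.5 = 421.76 mGal
Simple Bouguer anomaly = 301.811 − (421.76) = -119.949 mGal
Complete Bouguer anomaly = -119.949 + 2.65 = -117.299 mGal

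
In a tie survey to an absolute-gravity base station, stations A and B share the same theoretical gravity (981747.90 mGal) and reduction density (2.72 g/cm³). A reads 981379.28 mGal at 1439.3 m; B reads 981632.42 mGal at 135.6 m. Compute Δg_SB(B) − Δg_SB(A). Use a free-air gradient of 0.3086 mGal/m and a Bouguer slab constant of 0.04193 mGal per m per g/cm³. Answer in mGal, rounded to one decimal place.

Δg_SB(A) = 981379.28 − 981747.90 + 0.3086×1439.3 − 0.04193×2.72×1439.3 = -88.60 mGal
Δg_SB(B) = 981632.42 − 981747.90 + 0.3086×135.6 − 0.04193×2.72×135.6 = -89.10 mGal
Difference = -89.10 − (-88.60) = -0.50 mGal

-0.5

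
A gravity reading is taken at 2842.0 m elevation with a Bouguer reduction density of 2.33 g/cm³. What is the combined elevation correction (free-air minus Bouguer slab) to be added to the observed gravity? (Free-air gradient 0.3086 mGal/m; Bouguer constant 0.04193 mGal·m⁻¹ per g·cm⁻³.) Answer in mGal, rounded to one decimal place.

599.4

Combined gradient = 0.3086 − 0.04193 × 2.33 = 0.2109031 mGal/m
Combined elevation correction = 0.2109031 × 2842.0 = 599.4 mGal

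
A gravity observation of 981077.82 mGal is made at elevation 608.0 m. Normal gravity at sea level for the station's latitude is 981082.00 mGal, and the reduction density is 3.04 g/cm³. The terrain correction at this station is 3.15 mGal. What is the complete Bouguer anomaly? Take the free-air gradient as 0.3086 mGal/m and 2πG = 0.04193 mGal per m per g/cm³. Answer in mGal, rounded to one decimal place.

109.1

Free-air correction = 0.3086 × 608.0 = 187.63 mGal
Free-air anomaly = 981077.82 − 981082.00 + (187.63) = 183.45 mGal
Bouguer slab correction = 0.04193 × 3.04 × 608.0 = 77.50 mGal
Simple Bouguer anomaly = 183.45 − (77.50) = 105.95 mGal
Complete Bouguer anomaly = 105.95 + 3.15 = 109.10 mGal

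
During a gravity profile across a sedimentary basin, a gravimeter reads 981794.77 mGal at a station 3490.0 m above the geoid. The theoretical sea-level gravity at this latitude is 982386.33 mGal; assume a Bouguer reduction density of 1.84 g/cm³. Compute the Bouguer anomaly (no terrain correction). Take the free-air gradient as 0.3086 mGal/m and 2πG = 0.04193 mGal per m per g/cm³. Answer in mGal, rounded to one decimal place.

216.2

Free-air correction = 0.3086 × 3490.0 = 1077.01 mGal
Free-air anomaly = 981794.77 − 982386.33 + (1077.01) = 485.45 mGal
Bouguer slab correction = 0.04193 × 1.84 × 3490.0 = 269.26 mGal
Simple Bouguer anomaly = 485.45 − (269.26) = 216.19 mGal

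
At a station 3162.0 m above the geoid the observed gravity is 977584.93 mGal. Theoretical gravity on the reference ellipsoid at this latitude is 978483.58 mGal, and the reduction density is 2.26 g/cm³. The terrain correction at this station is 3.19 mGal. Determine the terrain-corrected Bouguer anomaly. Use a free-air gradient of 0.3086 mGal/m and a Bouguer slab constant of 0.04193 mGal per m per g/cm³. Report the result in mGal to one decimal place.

Free-air correction = 0.3086 × 3162.0 = 975.79 mGal
Free-air anomaly = 977584.93 − 978483.58 + (975.79) = 77.14 mGal
Bouguer slab correction = 0.04193 × 2.26 × 3162.0 = 299.64 mGal
Simple Bouguer anomaly = 77.14 − (299.64) = -222.50 mGal
Complete Bouguer anomaly = -222.50 + 3.19 = -219.31 mGal

-219.3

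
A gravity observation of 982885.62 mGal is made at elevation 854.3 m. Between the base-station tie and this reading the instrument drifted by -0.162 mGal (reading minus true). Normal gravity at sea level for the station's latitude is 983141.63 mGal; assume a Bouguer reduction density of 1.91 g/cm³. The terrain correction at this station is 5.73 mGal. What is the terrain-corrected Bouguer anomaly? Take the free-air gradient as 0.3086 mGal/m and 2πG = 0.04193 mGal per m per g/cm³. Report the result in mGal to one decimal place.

-54.9

Drift-corrected reading = 982885.62 − (-0.162) = 982885.782 mGal
Free-air correction = 0.3086 × 854.3 = 263.64 mGal
Free-air anomaly = 982885.782 − 983141.63 + (263.64) = 7.792 mGal
Bouguer slab correction = 0.04193 × 1.91 × 854.3 = 68.42 mGal
Simple Bouguer anomaly = 7.792 − (68.42) = -60.628 mGal
Complete Bouguer anomaly = -60.628 + 5.73 = -54.898 mGal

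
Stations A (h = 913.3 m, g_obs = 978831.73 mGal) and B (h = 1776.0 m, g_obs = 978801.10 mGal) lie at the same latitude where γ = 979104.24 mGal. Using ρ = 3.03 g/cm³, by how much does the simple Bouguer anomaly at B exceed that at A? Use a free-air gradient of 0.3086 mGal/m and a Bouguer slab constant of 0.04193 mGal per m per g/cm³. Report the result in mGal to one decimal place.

126.0

Δg_SB(A) = 978831.73 − 979104.24 + 0.3086×913.3 − 0.04193×3.03×913.3 = -106.70 mGal
Δg_SB(B) = 978801.10 − 979104.24 + 0.3086×1776.0 − 0.04193×3.03×1776.0 = 19.30 mGal
Difference = 19.30 − (-106.70) = 126.00 mGal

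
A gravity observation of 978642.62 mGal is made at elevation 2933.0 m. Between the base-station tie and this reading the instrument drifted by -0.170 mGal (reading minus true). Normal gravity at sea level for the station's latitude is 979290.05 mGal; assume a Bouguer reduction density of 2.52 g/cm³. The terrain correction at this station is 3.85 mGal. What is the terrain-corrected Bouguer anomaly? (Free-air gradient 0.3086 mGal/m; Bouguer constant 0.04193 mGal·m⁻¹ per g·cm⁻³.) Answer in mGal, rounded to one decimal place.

-48.2

Drift-corrected reading = 978642.62 − (-0.170) = 978642.790 mGal
Free-air correction = 0.3086 × 2933.0 = 905.12 mGal
Free-air anomaly = 978642.790 − 979290.05 + (905.12) = 257.860 mGal
Bouguer slab correction = 0.04193 × 2.52 × 2933.0 = 309.91 mGal
Simple Bouguer anomaly = 257.860 − (309.91) = -52.050 mGal
Complete Bouguer anomaly = -52.050 + 3.85 = -48.200 mGal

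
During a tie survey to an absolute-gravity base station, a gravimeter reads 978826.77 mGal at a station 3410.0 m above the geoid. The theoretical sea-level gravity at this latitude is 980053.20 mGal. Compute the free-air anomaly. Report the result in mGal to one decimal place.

Free-air correction = 0.3086 × 3410.0 = 1052.33 mGal
Free-air anomaly = 978826.77 − 980053.20 + (1052.33) = -174.10 mGal

-174.1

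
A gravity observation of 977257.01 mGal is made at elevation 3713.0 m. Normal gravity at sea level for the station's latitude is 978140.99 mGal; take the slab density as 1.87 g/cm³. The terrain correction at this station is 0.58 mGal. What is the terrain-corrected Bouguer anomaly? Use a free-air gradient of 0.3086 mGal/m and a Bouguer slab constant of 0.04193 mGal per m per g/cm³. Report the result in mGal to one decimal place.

Free-air correction = 0.3086 × 3713.0 = 1145.83 mGal
Free-air anomaly = 977257.01 − 978140.99 + (1145.83) = 261.85 mGal
Bouguer slab correction = 0.04193 × 1.87 × 3713.0 = 291.13 mGal
Simple Bouguer anomaly = 261.85 − (291.13) = -29.28 mGal
Complete Bouguer anomaly = -29.28 + 0.58 = -28.70 mGal

-28.7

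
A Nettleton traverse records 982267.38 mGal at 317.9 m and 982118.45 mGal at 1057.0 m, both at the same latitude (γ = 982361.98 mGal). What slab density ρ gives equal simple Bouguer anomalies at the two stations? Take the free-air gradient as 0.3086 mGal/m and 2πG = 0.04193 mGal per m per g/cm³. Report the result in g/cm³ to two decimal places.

Δg_obs = 982118.45 − 982267.38 = -148.93 mGal over Δh = 1057.0 − 317.9 = 739.1 m
Equal Bouguer anomalies ⇒ Δg_obs + (0.3086 − 0.04193ρ)·Δh = 0
0.3086 − 0.04193ρ = −Δg_obs/Δh = 0.20150
ρ = (0.3086 − 0.20150) / 0.04193 = 2.55 g/cm³

2.55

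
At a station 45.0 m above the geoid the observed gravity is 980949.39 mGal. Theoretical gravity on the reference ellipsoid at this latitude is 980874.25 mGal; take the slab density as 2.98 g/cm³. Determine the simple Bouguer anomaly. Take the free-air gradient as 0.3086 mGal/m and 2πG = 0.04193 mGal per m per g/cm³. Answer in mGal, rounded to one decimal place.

83.4

Free-air correction = 0.3086 × 45.0 = 13.89 mGal
Free-air anomaly = 980949.39 − 980874.25 + (13.89) = 89.03 mGal
Bouguer slab correction = 0.04193 × 2.98 × 45.0 = 5.62 mGal
Simple Bouguer anomaly = 89.03 − (5.62) = 83.41 mGal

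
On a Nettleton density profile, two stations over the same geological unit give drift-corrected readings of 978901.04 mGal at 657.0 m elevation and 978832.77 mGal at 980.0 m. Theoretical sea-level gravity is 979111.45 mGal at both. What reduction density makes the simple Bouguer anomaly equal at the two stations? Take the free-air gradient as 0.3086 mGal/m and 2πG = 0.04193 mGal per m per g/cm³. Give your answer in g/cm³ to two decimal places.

2.32

Δg_obs = 978832.77 − 978901.04 = -68.27 mGal over Δh = 980.0 − 657.0 = 323.0 m
Equal Bouguer anomalies ⇒ Δg_obs + (0.3086 − 0.04193ρ)·Δh = 0
0.3086 − 0.04193ρ = −Δg_obs/Δh = 0.21136
ρ = (0.3086 − 0.21136) / 0.04193 = 2.32 g/cm³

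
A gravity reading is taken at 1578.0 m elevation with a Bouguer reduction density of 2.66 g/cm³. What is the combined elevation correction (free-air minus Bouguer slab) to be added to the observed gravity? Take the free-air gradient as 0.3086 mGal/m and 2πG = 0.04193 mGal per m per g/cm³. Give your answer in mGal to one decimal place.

Combined gradient = 0.3086 − 0.04193 × 2.66 = 0.1970662 mGal/m
Combined elevation correction = 0.1970662 × 1578.0 = 311.0 mGal

311.0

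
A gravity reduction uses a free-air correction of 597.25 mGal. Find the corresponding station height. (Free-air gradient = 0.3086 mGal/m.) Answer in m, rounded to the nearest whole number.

1935

h = 597.25 / 0.3086 = 1935.35 m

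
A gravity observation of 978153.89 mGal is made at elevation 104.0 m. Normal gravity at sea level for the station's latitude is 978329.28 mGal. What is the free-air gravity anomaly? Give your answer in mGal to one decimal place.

-143.3

Free-air correction = 0.3086 × 104.0 = 32.09 mGal
Free-air anomaly = 978153.89 − 978329.28 + (32.09) = -143.30 mGal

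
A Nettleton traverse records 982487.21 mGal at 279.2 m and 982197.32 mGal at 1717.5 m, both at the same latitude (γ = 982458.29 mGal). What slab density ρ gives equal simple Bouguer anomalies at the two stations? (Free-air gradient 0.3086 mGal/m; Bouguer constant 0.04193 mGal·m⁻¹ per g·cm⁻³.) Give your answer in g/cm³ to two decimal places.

2.55

Δg_obs = 982197.32 − 982487.21 = -289.89 mGal over Δh = 1717.5 − 279.2 = 1438.3 m
Equal Bouguer anomalies ⇒ Δg_obs + (0.3086 − 0.04193ρ)·Δh = 0
0.3086 − 0.04193ρ = −Δg_obs/Δh = 0.20155
ρ = (0.3086 − 0.20155) / 0.04193 = 2.55 g/cm³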